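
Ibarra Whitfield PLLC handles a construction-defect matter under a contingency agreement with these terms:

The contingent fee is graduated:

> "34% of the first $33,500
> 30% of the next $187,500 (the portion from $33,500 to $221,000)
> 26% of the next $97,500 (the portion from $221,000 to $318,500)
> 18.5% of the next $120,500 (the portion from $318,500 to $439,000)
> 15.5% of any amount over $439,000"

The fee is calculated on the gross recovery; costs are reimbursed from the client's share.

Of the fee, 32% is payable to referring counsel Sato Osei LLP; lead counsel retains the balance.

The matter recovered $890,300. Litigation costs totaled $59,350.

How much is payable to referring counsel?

$59,274.88

Fee base is the gross recovery, $890,300; costs are reimbursed separately.
First $33,500 at 34% = $11,390.00
Next $187,500 at 30% = $56,250.00
Next $97,500 at 26% = $25,350.00
Next $120,500 at 18.5% = $22,292.50
Remaining $451,300 at 15.5% = $69,951.50
Fee: $11,390.00 + $56,250.00 + $25,350.00 + $22,292.50 + $69,951.50 = $185,234.00
Referral share: 32% of $185,234.00 = $59,274.88; lead counsel retains $185,234.00 − $59,274.88 = $125,959.12.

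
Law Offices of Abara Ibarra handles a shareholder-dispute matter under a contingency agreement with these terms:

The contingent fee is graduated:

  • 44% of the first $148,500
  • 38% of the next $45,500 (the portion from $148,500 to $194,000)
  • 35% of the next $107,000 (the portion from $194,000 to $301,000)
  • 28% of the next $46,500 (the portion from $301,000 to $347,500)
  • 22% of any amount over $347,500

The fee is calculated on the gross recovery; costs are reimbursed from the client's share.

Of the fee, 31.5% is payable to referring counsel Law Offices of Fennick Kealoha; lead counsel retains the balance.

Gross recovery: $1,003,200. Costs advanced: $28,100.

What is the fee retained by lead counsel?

$189,987.49

Fee base is the gross recovery, $1,003,200; costs are reimbursed separately.
First $148,500 at 44% = $65,340.00
Next $45,500 at 38% = $17,290.00
Next $107,000 at 35% = $37,450.00
Next $46,500 at 28% = $13,020.00
Remaining $655,700 at 22% = $144,254.00
Fee: $65,340.00 + $17,290.00 + $37,450.00 + $13,020.00 + $144,254.00 = $277,354.00
Referral share: 31.5% of $277,354.00 = $87,366.51; lead counsel retains $277,354.00 − $87,366.51 = $189,987.49.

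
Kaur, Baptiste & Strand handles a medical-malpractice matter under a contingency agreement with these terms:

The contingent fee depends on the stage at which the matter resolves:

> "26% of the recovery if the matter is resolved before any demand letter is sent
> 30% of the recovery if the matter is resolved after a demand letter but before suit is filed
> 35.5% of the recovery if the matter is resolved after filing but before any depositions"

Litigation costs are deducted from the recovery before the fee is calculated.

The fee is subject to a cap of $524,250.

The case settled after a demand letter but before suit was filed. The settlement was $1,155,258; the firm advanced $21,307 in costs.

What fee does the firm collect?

$340,185.30

Fee base (net of costs): $1,155,258 − $21,307 = $1,133,951
The matter settled after a demand letter but before suit was filed, so the 30% rate applies.
$1,133,951 × 30% = $340,185.30
$340,185.30 is under the $524,250 cap.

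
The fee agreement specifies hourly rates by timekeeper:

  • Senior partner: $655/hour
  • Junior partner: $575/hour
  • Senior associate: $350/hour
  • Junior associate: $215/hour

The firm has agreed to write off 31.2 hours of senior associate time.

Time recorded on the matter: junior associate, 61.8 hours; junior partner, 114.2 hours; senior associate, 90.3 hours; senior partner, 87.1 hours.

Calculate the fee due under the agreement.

$156,687.50

Senior partner: 87.1 × $655 = $57,050.50
Junior partner: 114.2 × $575 = $65,665.00
Senior associate: 90.3 × $350 = $31,605.00
Junior associate: 61.8 × $215 = $13,287.00
Subtotal: $167,607.50
Write-off: 31.2 × $350 = $10,920.00
Total: $167,607.50 − $10,920.00 = $156,687.50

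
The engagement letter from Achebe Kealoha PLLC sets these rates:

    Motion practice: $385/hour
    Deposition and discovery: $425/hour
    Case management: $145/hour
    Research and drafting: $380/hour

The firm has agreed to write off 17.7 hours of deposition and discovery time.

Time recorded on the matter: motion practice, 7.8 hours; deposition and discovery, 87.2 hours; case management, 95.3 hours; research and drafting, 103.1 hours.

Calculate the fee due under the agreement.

Motion practice: 7.8 × $385 = $3,003.00
Deposition and discovery: 87.2 × $425 = $37,060.00
Case management: 95.3 × $145 = $13,818.50
Research and drafting: 103.1 × $380 = $39,178.00
Subtotal: $93,059.50
Write-off: 17.7 × $425 = $7,522.50
Total: $93,059.50 − $7,522.50 = $85,537.00

$85,537.00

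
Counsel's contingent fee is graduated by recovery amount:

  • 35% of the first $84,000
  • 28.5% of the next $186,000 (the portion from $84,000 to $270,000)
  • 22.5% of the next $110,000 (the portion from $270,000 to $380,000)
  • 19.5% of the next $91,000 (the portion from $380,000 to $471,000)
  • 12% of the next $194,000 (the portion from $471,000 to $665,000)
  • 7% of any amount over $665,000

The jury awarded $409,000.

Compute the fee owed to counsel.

First $84,000 at 35% = $29,400.00
Next $186,000 at 28.5% = $53,010.00
Next $110,000 at 22.5% = $24,750.00
Remaining $29,000 at 19.5% = $5,655.00
Fee: $29,400.00 + $53,010.00 + $24,750.00 + $5,655.00 = $112,815.00

$112,815.00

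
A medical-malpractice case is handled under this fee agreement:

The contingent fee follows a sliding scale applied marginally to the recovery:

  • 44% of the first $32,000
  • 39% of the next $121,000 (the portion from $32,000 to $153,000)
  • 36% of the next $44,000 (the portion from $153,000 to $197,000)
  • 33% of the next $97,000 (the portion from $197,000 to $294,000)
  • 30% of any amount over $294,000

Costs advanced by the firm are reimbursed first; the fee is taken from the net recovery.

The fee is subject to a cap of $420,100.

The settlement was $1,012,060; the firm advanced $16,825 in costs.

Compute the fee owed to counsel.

$319,490.50

Fee base (net of costs): $1,012,060 − $16,825 = $995,235
First $32,000 at 44% = $14,080.00
Next $121,000 at 39% = $47,190.00
Next $44,000 at 36% = $15,840.00
Next $97,000 at 33% = $32,010.00
Remaining $701,235 at 30% = $210,370.50
Fee: $14,080.00 + $47,190.00 + $15,840.00 + $32,010.00 + $210,370.50 = $319,490.50
$319,490.50 is under the $420,100 cap.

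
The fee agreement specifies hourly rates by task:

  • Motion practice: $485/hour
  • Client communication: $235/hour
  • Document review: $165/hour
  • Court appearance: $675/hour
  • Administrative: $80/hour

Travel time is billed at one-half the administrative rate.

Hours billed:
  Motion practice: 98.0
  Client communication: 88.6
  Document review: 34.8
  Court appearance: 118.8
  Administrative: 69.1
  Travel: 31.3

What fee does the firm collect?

$161,063.00

Motion practice: 98.0 × $485 = $47,530.00
Client communication: 88.6 × $235 = $20,821.00
Document review: 34.8 × $165 = $5,742.00
Court appearance: 118.8 × $675 = $80,190.00
Administrative: 69.1 × $80 = $5,528.00
Subtotal: $47,530.00 + $20,821.00 + $5,742.00 + $80,190.00 + $5,528.00 = $159,811.00
Travel: 31.3 × ($80 ÷ 2) = 31.3 × $40.00 = $1,252.00
Total: $159,811.00 + $1,252.00 = $161,063.00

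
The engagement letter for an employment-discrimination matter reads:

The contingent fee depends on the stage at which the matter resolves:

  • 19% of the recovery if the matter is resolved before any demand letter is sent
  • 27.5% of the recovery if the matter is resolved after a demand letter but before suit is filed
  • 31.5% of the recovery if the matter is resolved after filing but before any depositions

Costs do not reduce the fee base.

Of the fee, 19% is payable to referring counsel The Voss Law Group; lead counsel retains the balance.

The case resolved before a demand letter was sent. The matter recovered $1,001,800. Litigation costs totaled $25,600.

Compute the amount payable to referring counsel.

$36,164.98

Fee base is the gross recovery, $1,001,800; costs are reimbursed separately.
The matter resolved before a demand letter was sent, so the 19% rate applies.
$1,001,800 × 19% = $190,342.00
Referral share: 19% of $190,342.00 = $36,164.98; lead counsel retains $190,342.00 − $36,164.98 = $154,177.02.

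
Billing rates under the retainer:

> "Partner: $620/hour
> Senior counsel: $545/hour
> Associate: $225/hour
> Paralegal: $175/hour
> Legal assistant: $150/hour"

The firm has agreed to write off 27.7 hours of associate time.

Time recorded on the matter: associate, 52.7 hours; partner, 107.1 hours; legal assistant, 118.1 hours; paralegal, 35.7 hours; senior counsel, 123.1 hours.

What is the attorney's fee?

Partner: 107.1 × $620 = $66,402.00
Senior counsel: 123.1 × $545 = $67,089.50
Associate: 52.7 × $225 = $11,857.50
Paralegal: 35.7 × $175 = $6,247.50
Legal assistant: 118.1 × $150 = $17,715.00
Subtotal: $169,311.50
Write-off: 27.7 × $225 = $6,232.50
Total: $169,311.50 − $6,232.50 = $163,079.00

$163,079.00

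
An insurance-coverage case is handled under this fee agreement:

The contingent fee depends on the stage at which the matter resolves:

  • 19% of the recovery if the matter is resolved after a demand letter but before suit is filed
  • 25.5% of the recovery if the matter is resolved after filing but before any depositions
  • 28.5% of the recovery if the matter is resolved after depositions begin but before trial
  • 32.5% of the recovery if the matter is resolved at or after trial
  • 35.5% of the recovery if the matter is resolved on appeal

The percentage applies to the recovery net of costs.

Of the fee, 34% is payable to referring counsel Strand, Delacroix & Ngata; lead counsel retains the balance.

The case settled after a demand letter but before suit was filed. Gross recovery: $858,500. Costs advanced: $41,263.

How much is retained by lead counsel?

Fee base (net of costs): $858,500 − $41,263 = $817,237
The matter settled after a demand letter but before suit was filed, so the 19% rate applies.
$817,237 × 19% = $155,275.03
Referral share: 34% of $155,275.03 = $52,793.51; lead counsel retains $155,275.03 − $52,793.51 = $102,481.52.

$102,481.52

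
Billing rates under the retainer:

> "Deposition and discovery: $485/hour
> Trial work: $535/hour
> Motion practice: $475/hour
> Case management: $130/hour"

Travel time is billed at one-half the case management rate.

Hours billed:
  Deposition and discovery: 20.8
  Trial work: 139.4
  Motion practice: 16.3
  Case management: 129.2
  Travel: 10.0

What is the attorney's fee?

Deposition and discovery: 20.8 × $485 = $10,088.00
Trial work: 139.4 × $535 = $74,579.00
Motion practice: 16.3 × $475 = $7,742.50
Case management: 129.2 × $130 = $16,796.00
Subtotal: $10,088.00 + $74,579.00 + $7,742.50 + $16,796.00 = $109,205.50
Travel: 10.0 × ($130 ÷ 2) = 10.0 × $65.00 = $650.00
Total: $109,205.50 + $650.00 = $109,855.50

$109,855.50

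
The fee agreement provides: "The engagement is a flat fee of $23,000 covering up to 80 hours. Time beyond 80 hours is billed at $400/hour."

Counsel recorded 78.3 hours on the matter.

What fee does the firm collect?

$23,000.00

78.3 hours is within the 80-hour scope; only the flat fee applies.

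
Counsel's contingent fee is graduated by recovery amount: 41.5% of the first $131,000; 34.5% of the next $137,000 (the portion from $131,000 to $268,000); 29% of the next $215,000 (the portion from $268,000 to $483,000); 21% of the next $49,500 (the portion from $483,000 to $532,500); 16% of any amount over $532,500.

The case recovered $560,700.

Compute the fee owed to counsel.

First $131,000 at 41.5% = $54,365.00
Next $137,000 at 34.5% = $47,265.00
Next $215,000 at 29% = $62,350.00
Next $49,500 at 21% = $10,395.00
Remaining $28,200 at 16% = $4,512.00
Fee: $54,365.00 + $47,265.00 + $62,350.00 + $10,395.00 + $4,512.00 = $178,887.00

$178,887.00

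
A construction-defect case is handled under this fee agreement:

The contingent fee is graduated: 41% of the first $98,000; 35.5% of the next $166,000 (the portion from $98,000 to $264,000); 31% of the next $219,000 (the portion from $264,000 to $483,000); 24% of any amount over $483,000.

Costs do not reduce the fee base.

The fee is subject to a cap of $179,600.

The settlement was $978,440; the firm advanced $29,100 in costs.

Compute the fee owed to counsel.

Fee base is the gross recovery, $978,440; costs are reimbursed separately.
First $98,000 at 41% = $40,180.00
Next $166,000 at 35.5% = $58,930.00
Next $219,000 at 31% = $67,890.00
Remaining $495,440 at 24% = $118,905.60
Fee: $40,180.00 + $58,930.00 + $67,890.00 + $118,905.60 = $285,905.60
$285,905.60 exceeds the $179,600 cap, so the fee is capped at $179,600.00.

$179,600.00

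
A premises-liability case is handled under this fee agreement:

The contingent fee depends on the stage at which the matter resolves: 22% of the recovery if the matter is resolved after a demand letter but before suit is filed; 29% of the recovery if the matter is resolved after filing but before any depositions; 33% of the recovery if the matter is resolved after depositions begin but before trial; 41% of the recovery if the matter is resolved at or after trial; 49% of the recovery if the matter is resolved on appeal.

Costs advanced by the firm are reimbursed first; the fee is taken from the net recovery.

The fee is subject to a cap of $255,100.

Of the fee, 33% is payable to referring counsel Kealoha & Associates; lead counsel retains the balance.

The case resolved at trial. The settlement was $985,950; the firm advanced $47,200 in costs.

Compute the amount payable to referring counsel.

Fee base (net of costs): $985,950 − $47,200 = $938,750
The matter resolved at trial, so the 41% rate applies.
$938,750 × 41% = $384,887.50
$384,887.50 exceeds the $255,100 cap, so the fee is capped at $255,100.00.
Referral share: 33% of $255,100.00 = $84,183.00; lead counsel retains $255,100.00 − $84,183.00 = $170,917.00.

$84,183.00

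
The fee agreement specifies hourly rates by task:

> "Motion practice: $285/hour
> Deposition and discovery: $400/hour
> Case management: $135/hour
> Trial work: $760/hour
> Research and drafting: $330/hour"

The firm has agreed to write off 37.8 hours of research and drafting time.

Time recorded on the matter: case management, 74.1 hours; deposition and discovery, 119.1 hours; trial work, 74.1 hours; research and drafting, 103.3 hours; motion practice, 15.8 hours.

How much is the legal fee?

$140,077.50

Motion practice: 15.8 × $285 = $4,503.00
Deposition and discovery: 119.1 × $400 = $47,640.00
Case management: 74.1 × $135 = $10,003.50
Trial work: 74.1 × $760 = $56,316.00
Research and drafting: 103.3 × $330 = $34,089.00
Subtotal: $152,551.50
Write-off: 37.8 × $330 = $12,474.00
Total: $152,551.50 − $12,474.00 = $140,077.50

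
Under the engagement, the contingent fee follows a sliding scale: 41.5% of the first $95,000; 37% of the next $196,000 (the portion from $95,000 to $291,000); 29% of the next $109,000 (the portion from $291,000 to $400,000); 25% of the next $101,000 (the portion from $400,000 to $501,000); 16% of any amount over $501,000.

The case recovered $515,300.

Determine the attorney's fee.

$171,093.00

First $95,000 at 41.5% = $39,425.00
Next $196,000 at 37% = $72,520.00
Next $109,000 at 29% = $31,610.00
Next $101,000 at 25% = $25,250.00
Remaining $14,300 at 16% = $2,288.00
Fee: $39,425.00 + $72,520.00 + $31,610.00 + $25,250.00 + $2,288.00 = $171,093.00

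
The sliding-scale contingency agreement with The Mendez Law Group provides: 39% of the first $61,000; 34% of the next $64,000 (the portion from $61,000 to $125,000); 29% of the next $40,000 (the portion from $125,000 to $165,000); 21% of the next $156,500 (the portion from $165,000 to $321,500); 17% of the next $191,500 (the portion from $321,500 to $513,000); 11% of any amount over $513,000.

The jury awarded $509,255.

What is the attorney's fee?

$121,933.35

First $61,000 at 39% = $23,790.00
Next $64,000 at 34% = $21,760.00
Next $40,000 at 29% = $11,600.00
Next $156,500 at 21% = $32,865.00
Remaining $187,755 at 17% = $31,918.35
Fee: $23,790.00 + $21,760.00 + $11,600.00 + $32,865.00 + $31,918.35 = $121,933.35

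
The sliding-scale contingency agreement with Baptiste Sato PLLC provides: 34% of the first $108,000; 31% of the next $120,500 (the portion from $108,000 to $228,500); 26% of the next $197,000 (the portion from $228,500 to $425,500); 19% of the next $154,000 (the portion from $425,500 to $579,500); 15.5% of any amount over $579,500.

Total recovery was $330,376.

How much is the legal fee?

First $108,000 at 34% = $36,720.00
Next $120,500 at 31% = $37,355.00
Remaining $101,876 at 26% = $26,487.76
Fee: $36,720.00 + $37,355.00 + $26,487.76 = $100,562.76

$100,562.76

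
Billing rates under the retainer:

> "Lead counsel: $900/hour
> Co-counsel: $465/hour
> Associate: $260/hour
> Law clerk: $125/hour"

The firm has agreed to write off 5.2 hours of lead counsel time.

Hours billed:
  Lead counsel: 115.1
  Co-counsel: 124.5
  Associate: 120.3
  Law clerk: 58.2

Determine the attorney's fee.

Lead counsel: 115.1 × $900 = $103,590.00
Co-counsel: 124.5 × $465 = $57,892.50
Associate: 120.3 × $260 = $31,278.00
Law clerk: 58.2 × $125 = $7,275.00
Subtotal: $200,035.50
Write-off: 5.2 × $900 = $4,680.00
Total: $200,035.50 − $4,680.00 = $195,355.50

$195,355.50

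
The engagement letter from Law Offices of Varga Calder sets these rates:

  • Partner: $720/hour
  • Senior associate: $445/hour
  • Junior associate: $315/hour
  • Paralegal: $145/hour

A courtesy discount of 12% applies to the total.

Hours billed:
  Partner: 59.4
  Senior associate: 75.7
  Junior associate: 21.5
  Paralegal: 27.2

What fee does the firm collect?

Partner: 59.4 × $720 = $42,768.00
Senior associate: 75.7 × $445 = $33,686.50
Junior associate: 21.5 × $315 = $6,772.50
Paralegal: 27.2 × $145 = $3,944.00
Subtotal: $87,171.00
Less 12% discount: −$10,460.52
Total: $87,171.00 − $10,460.52 = $76,710.48

$76,710.48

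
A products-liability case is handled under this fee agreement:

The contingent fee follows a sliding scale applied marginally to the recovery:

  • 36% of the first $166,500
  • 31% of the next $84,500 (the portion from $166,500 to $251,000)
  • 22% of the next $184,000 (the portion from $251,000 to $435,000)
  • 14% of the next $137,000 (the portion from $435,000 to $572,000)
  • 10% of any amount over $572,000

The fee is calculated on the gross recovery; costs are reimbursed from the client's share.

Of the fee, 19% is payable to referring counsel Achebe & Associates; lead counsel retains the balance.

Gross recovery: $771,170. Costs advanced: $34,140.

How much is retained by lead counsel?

Fee base is the gross recovery, $771,170; costs are reimbursed separately.
First $166,500 at 36% = $59,940.00
Next $84,500 at 31% = $26,195.00
Next $184,000 at 22% = $40,480.00
Next $137,000 at 14% = $19,180.00
Remaining $199,170 at 10% = $19,917.00
Fee: $59,940.00 + $26,195.00 + $40,480.00 + $19,180.00 + $19,917.00 = $165,712.00
Referral share: 19% of $165,712.00 = $31,485.28; lead counsel retains $165,712.00 − $31,485.28 = $134,226.72.

$134,226.72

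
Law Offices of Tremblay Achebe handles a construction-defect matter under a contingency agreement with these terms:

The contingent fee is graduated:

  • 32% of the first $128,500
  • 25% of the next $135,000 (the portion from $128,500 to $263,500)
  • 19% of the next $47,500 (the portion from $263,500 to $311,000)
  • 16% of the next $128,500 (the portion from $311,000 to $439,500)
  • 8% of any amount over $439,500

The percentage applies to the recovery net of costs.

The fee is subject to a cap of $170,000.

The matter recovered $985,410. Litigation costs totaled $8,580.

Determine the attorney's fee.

Fee base (net of costs): $985,410 − $8,580 = $976,830
First $128,500 at 32% = $41,120.00
Next $135,000 at 25% = $33,750.00
Next $47,500 at 19% = $9,025.00
Next $128,500 at 16% = $20,560.00
Remaining $537,330 at 8% = $42,986.40
Fee: $41,120.00 + $33,750.00 + $9,025.00 + $20,560.00 + $42,986.40 = $147,441.40
$147,441.40 is under the $170,000 cap.

$147,441.40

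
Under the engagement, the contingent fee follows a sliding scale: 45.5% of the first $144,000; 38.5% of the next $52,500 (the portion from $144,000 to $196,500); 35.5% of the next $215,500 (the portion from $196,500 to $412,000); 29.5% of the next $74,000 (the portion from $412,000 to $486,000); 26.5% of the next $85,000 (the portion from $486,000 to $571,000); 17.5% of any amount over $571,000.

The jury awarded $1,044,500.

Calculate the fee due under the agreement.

First $144,000 at 45.5% = $65,520.00
Next $52,500 at 38.5% = $20,212.50
Next $215,500 at 35.5% = $76,502.50
Next $74,000 at 29.5% = $21,830.00
Next $85,000 at 26.5% = $22,525.00
Remaining $473,500 at 17.5% = $82,862.50
Fee: $65,520.00 + $20,212.50 + $76,502.50 + $21,830.00 + $22,525.00 + $82,862.50 = $289,452.50

$289,452.50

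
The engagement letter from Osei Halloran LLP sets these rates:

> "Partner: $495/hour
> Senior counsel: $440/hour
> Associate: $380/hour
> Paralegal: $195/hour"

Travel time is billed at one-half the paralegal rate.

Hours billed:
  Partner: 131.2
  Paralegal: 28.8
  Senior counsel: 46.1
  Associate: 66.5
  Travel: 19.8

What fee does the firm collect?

Partner: 131.2 × $495 = $64,944.00
Senior counsel: 46.1 × $440 = $20,284.00
Associate: 66.5 × $380 = $25,270.00
Paralegal: 28.8 × $195 = $5,616.00
Subtotal: $64,944.00 + $20,284.00 + $25,270.00 + $5,616.00 = $116,114.00
Travel: 19.8 × ($195 ÷ 2) = 19.8 × $97.50 = $1,930.50
Total: $116,114.00 + $1,930.50 = $118,044.50

$118,044.50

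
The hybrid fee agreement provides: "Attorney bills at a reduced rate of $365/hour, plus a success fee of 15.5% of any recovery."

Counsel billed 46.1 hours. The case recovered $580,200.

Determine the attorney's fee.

Hourly: 46.1 × $365 = $16,826.50
Success fee: 15.5% of $580,200 = $89,931.00
Total: $16,826.50 + $89,931.00 = $106,757.50

$106,757.50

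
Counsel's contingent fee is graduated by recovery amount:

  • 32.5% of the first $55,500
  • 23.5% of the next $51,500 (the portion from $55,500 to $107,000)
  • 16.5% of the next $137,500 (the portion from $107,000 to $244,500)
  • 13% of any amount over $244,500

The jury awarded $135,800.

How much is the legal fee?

First $55,500 at 32.5% = $18,037.50
Next $51,500 at 23.5% = $12,102.50
Remaining $28,800 at 16.5% = $4,752.00
Fee: $18,037.50 + $12,102.50 + $4,752.00 = $34,892.00

$34,892.00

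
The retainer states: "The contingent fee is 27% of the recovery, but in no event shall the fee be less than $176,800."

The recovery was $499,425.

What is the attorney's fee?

$176,800.00

27% of $499,425 = $134,844.75
That is below the $176,800 minimum, so the minimum applies.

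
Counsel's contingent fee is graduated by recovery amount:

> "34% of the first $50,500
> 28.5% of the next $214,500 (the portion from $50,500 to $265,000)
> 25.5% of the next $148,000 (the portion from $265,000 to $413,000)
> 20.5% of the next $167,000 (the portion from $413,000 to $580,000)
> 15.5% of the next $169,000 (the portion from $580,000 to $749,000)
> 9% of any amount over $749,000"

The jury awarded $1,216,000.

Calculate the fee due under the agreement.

First $50,500 at 34% = $17,170.00
Next $214,500 at 28.5% = $61,132.50
Next $148,000 at 25.5% = $37,740.00
Next $167,000 at 20.5% = $34,235.00
Next $169,000 at 15.5% = $26,195.00
Remaining $467,000 at 9% = $42,030.00
Fee: $17,170.00 + $61,132.50 + $37,740.00 + $34,235.00 + $26,195.00 + $42,030.00 = $218,502.50

$218,502.50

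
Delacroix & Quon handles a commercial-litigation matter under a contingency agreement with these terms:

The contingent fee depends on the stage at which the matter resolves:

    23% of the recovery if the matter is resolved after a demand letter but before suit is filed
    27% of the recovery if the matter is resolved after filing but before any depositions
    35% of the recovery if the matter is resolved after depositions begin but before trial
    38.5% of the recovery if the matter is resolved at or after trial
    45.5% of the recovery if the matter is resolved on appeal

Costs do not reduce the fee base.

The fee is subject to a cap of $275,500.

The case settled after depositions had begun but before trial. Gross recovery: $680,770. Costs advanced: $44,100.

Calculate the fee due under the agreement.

$238,269.50

Fee base is the gross recovery, $680,770; costs are reimbursed separately.
The matter settled after depositions had begun but before trial, so the 35% rate applies.
$680,770 × 35% = $238,269.50
$238,269.50 is under the $275,500 cap.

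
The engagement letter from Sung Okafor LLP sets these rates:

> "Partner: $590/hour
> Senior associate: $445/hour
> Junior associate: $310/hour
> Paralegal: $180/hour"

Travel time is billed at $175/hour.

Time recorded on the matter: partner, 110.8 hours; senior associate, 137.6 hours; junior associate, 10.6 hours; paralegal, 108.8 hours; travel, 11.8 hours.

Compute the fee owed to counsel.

Partner: 110.8 × $590 = $65,372.00
Senior associate: 137.6 × $445 = $61,232.00
Junior associate: 10.6 × $310 = $3,286.00
Paralegal: 108.8 × $180 = $19,584.00
Subtotal: $65,372.00 + $61,232.00 + $3,286.00 + $19,584.00 = $149,474.00
Travel: 11.8 × $175 = $2,065.00
Total: $149,474.00 + $2,065.00 = $151,539.00

$151,539.00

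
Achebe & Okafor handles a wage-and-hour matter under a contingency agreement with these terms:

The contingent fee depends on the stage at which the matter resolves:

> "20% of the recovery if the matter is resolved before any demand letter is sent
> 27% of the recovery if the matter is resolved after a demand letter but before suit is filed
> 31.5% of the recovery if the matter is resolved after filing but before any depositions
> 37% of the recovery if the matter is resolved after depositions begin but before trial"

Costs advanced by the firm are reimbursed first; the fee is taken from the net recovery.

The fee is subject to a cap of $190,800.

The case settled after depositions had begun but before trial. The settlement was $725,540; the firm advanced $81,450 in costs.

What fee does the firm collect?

Fee base (net of costs): $725,540 − $81,450 = $644,090
The matter settled after depositions had begun but before trial, so the 37% rate applies.
$644,090 × 37% = $238,313.30
$238,313.30 exceeds the $190,800 cap, so the fee is capped at $190,800.00.

$190,800.00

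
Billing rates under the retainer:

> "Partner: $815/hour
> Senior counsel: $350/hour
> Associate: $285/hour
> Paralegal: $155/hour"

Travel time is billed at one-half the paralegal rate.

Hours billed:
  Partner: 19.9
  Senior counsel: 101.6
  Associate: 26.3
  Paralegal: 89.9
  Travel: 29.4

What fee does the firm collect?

$75,487.00

Partner: 19.9 × $815 = $16,218.50
Senior counsel: 101.6 × $350 = $35,560.00
Associate: 26.3 × $285 = $7,495.50
Paralegal: 89.9 × $155 = $13,934.50
Subtotal: $16,218.50 + $35,560.00 + $7,495.50 + $13,934.50 = $73,208.50
Travel: 29.4 × ($155 ÷ 2) = 29.4 × $77.50 = $2,278.50
Total: $73,208.50 + $2,278.50 = $75,487.00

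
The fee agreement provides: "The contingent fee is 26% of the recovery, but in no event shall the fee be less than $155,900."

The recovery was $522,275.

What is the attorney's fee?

26% of $522,275 = $135,791.50
That is below the $155,900 minimum, so the minimum applies.

$155,900.00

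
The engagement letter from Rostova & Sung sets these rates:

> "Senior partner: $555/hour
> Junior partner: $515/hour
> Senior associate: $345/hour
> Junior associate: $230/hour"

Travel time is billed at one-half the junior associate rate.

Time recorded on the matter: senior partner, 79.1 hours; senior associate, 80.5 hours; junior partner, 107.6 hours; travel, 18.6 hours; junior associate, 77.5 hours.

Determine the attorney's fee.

$147,051.00

Senior partner: 79.1 × $555 = $43,900.50
Junior partner: 107.6 × $515 = $55,414.00
Senior associate: 80.5 × $345 = $27,772.50
Junior associate: 77.5 × $230 = $17,825.00
Subtotal: $43,900.50 + $55,414.00 + $27,772.50 + $17,825.00 = $144,912.00
Travel: 18.6 × ($230 ÷ 2) = 18.6 × $115.00 = $2,139.00
Total: $144,912.00 + $2,139.00 = $147,051.00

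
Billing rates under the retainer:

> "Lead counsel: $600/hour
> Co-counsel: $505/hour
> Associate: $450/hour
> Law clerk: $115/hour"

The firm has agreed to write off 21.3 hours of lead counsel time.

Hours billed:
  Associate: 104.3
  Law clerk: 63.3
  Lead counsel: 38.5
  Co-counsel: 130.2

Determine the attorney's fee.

Lead counsel: 38.5 × $600 = $23,100.00
Co-counsel: 130.2 × $505 = $65,751.00
Associate: 104.3 × $450 = $46,935.00
Law clerk: 63.3 × $115 = $7,279.50
Subtotal: $143,065.50
Write-off: 21.3 × $600 = $12,780.00
Total: $143,065.50 − $12,780.00 = $130,285.50

$130,285.50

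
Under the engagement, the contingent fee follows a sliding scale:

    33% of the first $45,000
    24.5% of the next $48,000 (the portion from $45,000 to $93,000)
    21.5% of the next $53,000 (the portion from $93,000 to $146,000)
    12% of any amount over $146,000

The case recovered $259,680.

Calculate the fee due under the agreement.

$51,646.60

First $45,000 at 33% = $14,850.00
Next $48,000 at 24.5% = $11,760.00
Next $53,000 at 21.5% = $11,395.00
Remaining $113,680 at 12% = $13,641.60
Fee: $14,850.00 + $11,760.00 + $11,395.00 + $13,641.60 = $51,646.60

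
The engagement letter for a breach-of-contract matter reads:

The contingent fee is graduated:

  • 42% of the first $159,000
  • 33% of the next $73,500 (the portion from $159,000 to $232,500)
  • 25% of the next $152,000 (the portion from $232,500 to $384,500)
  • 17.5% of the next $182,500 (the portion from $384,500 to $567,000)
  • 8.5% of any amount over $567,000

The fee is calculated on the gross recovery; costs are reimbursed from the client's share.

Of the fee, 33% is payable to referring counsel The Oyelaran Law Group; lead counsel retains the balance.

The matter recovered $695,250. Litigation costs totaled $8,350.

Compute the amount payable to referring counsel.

$56,718.34

Fee base is the gross recovery, $695,250; costs are reimbursed separately.
First $159,000 at 42% = $66,780.00
Next $73,500 at 33% = $24,255.00
Next $152,000 at 25% = $38,000.00
Next $182,500 at 17.5% = $31,937.50
Remaining $128,250 at 8.5% = $10,901.25
Fee: $66,780.00 + $24,255.00 + $38,000.00 + $31,937.50 + $10,901.25 = $171,873.75
Referral share: 33% of $171,873.75 = $56,718.34; lead counsel retains $171,873.75 − $56,718.34 = $115,155.41.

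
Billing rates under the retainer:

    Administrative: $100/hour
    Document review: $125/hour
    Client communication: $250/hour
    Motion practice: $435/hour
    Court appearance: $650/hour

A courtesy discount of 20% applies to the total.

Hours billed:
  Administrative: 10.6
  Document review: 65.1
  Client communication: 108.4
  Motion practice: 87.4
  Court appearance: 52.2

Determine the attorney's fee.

$86,597.20

Administrative: 10.6 × $100 = $1,060.00
Document review: 65.1 × $125 = $8,137.50
Client communication: 108.4 × $250 = $27,100.00
Motion practice: 87.4 × $435 = $38,019.00
Court appearance: 52.2 × $650 = $33,930.00
Subtotal: $108,246.50
Less 20% discount: −$21,649.30
Total: $108,246.50 − $21,649.30 = $86,597.20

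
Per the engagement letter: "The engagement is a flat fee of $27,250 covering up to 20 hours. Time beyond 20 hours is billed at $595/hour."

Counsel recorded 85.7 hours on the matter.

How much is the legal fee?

Flat fee: $27,250.00
Excess hours: 85.7 − 20 = 65.7
Overrun: 65.7 × $595 = $39,091.50
Total: $27,250.00 + $39,091.50 = $66,341.50

$66,341.50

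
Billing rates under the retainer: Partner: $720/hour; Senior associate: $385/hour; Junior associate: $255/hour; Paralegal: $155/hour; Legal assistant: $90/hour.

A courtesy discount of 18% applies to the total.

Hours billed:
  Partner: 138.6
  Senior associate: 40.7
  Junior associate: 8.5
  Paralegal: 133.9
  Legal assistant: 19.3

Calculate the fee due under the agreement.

$114,898.81

Partner: 138.6 × $720 = $99,792.00
Senior associate: 40.7 × $385 = $15,669.50
Junior associate: 8.5 × $255 = $2,167.50
Paralegal: 133.9 × $155 = $20,754.50
Legal assistant: 19.3 × $90 = $1,737.00
Subtotal: $140,120.50
Less 18% discount: −$25,221.69
Total: $140,120.50 − $25,221.69 = $114,898.81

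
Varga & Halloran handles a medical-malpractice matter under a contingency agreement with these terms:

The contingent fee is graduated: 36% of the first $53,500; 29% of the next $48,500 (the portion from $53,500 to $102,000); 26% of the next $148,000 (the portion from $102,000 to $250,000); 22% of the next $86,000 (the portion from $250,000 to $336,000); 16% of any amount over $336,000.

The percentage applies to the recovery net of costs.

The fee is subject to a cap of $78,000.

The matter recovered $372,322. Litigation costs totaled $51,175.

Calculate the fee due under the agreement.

$78,000.00

Fee base (net of costs): $372,322 − $51,175 = $321,147
First $53,500 at 36% = $19,260.00
Next $48,500 at 29% = $14,065.00
Next $148,000 at 26% = $38,480.00
Remaining $71,147 at 22% = $15,652.34
Fee: $19,260.00 + $14,065.00 + $38,480.00 + $15,652.34 = $87,457.34
$87,457.34 exceeds the $78,000 cap, so the fee is capped at $78,000.00.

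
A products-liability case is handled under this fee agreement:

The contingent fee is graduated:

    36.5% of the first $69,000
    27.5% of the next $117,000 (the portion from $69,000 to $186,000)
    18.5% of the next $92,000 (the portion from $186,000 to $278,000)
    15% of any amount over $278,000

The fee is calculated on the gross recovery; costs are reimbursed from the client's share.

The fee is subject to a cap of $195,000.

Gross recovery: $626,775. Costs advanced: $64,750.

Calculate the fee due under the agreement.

$126,696.25

Fee base is the gross recovery, $626,775; costs are reimbursed separately.
First $69,000 at 36.5% = $25,185.00
Next $117,000 at 27.5% = $32,175.00
Next $92,000 at 18.5% = $17,020.00
Remaining $348,775 at 15% = $52,316.25
Fee: $25,185.00 + $32,175.00 + $17,020.00 + $52,316.25 = $126,696.25
$126,696.25 is under the $195,000 cap.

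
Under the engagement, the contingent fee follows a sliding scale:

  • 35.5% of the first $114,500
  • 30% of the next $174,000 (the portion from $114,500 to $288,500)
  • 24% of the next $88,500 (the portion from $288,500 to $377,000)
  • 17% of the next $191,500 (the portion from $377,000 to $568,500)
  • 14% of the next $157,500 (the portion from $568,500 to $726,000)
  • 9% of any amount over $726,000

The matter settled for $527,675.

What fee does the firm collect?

$139,702.25

First $114,500 at 35.5% = $40,647.50
Next $174,000 at 30% = $52,200.00
Next $88,500 at 24% = $21,240.00
Remaining $150,675 at 17% = $25,614.75
Fee: $40,647.50 + $52,200.00 + $21,240.00 + $25,614.75 = $139,702.25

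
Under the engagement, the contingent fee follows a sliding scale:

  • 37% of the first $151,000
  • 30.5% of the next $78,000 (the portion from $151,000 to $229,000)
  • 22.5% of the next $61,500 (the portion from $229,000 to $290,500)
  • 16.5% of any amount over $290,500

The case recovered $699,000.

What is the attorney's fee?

First $151,000 at 37% = $55,870.00
Next $78,000 at 30.5% = $23,790.00
Next $61,500 at 22.5% = $13,837.50
Remaining $408,500 at 16.5% = $67,402.50
Fee: $55,870.00 + $23,790.00 + $13,837.50 + $67,402.50 = $160,900.00

$160,900.00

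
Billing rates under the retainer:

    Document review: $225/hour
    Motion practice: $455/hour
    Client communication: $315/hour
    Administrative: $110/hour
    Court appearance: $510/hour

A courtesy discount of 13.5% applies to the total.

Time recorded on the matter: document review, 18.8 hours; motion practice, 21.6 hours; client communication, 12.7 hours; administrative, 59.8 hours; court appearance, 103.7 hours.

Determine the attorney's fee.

$67,057.83

Document review: 18.8 × $225 = $4,230.00
Motion practice: 21.6 × $455 = $9,828.00
Client communication: 12.7 × $315 = $4,000.50
Administrative: 59.8 × $110 = $6,578.00
Court appearance: 103.7 × $510 = $52,887.00
Subtotal: $77,523.50
Less 13.5% discount: −$10,465.67
Total: $77,523.50 − $10,465.67 = $67,057.83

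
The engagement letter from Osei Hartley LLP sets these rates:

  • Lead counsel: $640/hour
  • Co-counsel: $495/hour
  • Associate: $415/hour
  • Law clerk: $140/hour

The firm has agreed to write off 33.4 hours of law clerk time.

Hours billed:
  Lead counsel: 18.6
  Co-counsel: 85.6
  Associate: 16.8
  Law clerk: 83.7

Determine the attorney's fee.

Lead counsel: 18.6 × $640 = $11,904.00
Co-counsel: 85.6 × $495 = $42,372.00
Associate: 16.8 × $415 = $6,972.00
Law clerk: 83.7 × $140 = $11,718.00
Subtotal: $72,966.00
Write-off: 33.4 × $140 = $4,676.00
Total: $72,966.00 − $4,676.00 = $68,290.00

$68,290.00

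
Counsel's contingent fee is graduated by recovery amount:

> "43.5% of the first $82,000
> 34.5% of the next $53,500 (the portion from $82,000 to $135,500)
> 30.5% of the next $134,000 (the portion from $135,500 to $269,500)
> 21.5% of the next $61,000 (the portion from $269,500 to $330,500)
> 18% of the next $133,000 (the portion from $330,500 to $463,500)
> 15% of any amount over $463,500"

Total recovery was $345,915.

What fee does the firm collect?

$110,887.20

First $82,000 at 43.5% = $35,670.00
Next $53,500 at 34.5% = $18,457.50
Next $134,000 at 30.5% = $40,870.00
Next $61,000 at 21.5% = $13,115.00
Remaining $15,415 at 18% = $2,774.70
Fee: $35,670.00 + $18,457.50 + $40,870.00 + $13,115.00 + $2,774.70 = $110,887.20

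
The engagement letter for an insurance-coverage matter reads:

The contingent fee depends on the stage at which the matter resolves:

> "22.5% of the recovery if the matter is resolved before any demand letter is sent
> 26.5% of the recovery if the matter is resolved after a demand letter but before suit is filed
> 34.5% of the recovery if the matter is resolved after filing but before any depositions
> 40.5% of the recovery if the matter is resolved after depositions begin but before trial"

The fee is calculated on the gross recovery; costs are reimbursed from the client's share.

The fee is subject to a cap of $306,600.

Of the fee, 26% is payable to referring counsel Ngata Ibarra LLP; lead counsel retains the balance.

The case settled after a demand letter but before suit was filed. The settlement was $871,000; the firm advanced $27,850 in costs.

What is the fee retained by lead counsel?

$170,803.10

Fee base is the gross recovery, $871,000; costs are reimbursed separately.
The matter settled after a demand letter but before suit was filed, so the 26.5% rate applies.
$871,000 × 26.5% = $230,815.00
$230,815.00 is under the $306,600 cap.
Referral share: 26% of $230,815.00 = $60,011.90; lead counsel retains $230,815.00 − $60,011.90 = $170,803.10.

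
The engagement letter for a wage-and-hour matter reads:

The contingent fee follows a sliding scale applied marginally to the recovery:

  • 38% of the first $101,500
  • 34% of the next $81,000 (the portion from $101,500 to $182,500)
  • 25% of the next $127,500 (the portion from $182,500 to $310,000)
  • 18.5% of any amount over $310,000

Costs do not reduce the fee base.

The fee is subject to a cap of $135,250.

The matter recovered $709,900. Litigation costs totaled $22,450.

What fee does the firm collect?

$135,250.00

Fee base is the gross recovery, $709,900; costs are reimbursed separately.
First $101,500 at 38% = $38,570.00
Next $81,000 at 34% = $27,540.00
Next $127,500 at 25% = $31,875.00
Remaining $399,900 at 18.5% = $73,981.50
Fee: $38,570.00 + $27,540.00 + $31,875.00 + $73,981.50 = $171,966.50
$171,966.50 exceeds the $135,250 cap, so the fee is capped at $135,250.00.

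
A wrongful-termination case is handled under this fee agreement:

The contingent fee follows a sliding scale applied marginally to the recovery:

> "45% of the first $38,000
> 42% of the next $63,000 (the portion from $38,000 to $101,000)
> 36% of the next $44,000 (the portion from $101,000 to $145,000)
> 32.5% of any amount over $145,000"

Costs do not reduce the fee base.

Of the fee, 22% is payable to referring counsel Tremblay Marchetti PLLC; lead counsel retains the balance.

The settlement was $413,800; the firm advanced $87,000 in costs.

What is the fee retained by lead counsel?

Fee base is the gross recovery, $413,800; costs are reimbursed separately.
First $38,000 at 45% = $17,100.00
Next $63,000 at 42% = $26,460.00
Next $44,000 at 36% = $15,840.00
Remaining $268,800 at 32.5% = $87,360.00
Fee: $17,100.00 + $26,460.00 + $15,840.00 + $87,360.00 = $146,760.00
Referral share: 22% of $146,760.00 = $32,287.20; lead counsel retains $146,760.00 − $32,287.20 = $114,472.80.

$114,472.80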